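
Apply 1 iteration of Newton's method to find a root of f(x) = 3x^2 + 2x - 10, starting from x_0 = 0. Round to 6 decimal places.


Newton's method: x_(n+1) = x_n - f(x_n)/f'(x_n)
f(x) = 3x^2 + 2x - 10
f'(x) = 6x + 2

Iteration 1:
  f(0.000000) = -10.000000
  f'(0.000000) = 2.000000
  x_1 = 0.000000 - (-10.000000)/(2.000000) = 5.000000

x_1 = 5.000000


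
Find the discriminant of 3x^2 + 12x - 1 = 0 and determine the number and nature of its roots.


For ax^2 + bx + c = 0, discriminant D = b^2 - 4ac
Here a = 3, b = 12, c = -1
D = (12)^2 - 4(3)(-1) = 144 + 12 = 156

D = 156 > 0 but not a perfect square
The equation has 2 distinct real irrational roots.

Discriminant = 156, 2 distinct real irrational roots


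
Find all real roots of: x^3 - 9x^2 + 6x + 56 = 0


Let p(x) = x^3 - 9x^2 + 6x + 56. By the rational root theorem (leading coefficient 1), any rational root is an integer divisor of 56: try ±1, ±2, ... in turn.
Test x = 1: value = 54 ≠ 0.
Test x = -1: value = 40 ≠ 0.
Test x = 2: value = 40 ≠ 0.
Test x = -2: value = 0 ✓, so (x + 2) is a factor.
Synthetic division by (x + 2): bring down 1; 1(-2) - 9 = -11; (-11)(-2) + 6 = 28; 28(-2) + 56 = 0 → quotient x^2 - 11x + 28, remainder 0.
Solve the quadratic x^2 - 11x + 28 = 0: discriminant = (-11)^2 - 4(1)(28) = 121 - 112 = 9.
sqrt(9) = 3, so x = (11 ± 3)/2: x = 7 or x = 4.

x = -2, x = 4, x = 7


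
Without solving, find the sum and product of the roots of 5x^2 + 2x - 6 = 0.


By Vieta's formulas for ax^2 + bx + c = 0:
  Sum of roots = -b/a
  Product of roots = c/a

Here a = 5, b = 2, c = -6
Sum = -(2)/5 = -2/5
Product = -6/5 = -6/5

Sum = -2/5, Product = -6/5


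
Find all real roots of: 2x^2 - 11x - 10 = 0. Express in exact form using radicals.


Using the quadratic formula: x = (-b ± sqrt(b^2 - 4ac)) / (2a)
Here a = 2, b = -11, c = -10
Discriminant = b^2 - 4ac = (-11)^2 - 4(2)(-10) = 121 + 80 = 201
Since discriminant = 201 > 0, there are two real roots.
x = (11 ± sqrt(201)) / 4
Numerically: x ≈ 6.2944 or x ≈ -0.7944

x = (11 + sqrt(201)) / 4 or x = (11 - sqrt(201)) / 4


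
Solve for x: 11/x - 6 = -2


Subtract -6 from both sides: 11/x = 4
Multiply both sides by x: 11 = 4 * x
Divide by 4: x = 11/4

x = 11/4


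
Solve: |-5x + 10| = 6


An absolute value equation |expr| = 6 gives two cases:
Case 1: -5x + 10 = 6
  -5x = -4, so x = 4/5
Case 2: -5x + 10 = -6
  -5x = -16, so x = 16/5

x = 4/5, x = 16/5


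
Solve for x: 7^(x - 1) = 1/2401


Express both sides with the same base.
1/2401 = 7^(-4)
Since the bases match, equate exponents: x - 1 = -4
So x = -4 - (-1) = -3

x = -3


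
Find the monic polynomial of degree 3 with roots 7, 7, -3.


A monic polynomial with roots 7, 7, -3 is:
p(x) = (x - 7)(x - 7)(x + 3)
After multiplying by (x - 7): x - 7
After multiplying by (x - 7): x^2 - 14x + 49
After multiplying by (x + 3): x^3 - 11x^2 + 7x + 147

x^3 - 11x^2 + 7x + 147


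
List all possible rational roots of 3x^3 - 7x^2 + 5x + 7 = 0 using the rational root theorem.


Rational root theorem: possible roots are ±p/q where:
  p divides the constant term (7): p ∈ {1, 7}
  q divides the leading coefficient (3): q ∈ {1, 3}

All possible rational roots: -7, -7/3, -1, -1/3, 1/3, 1, 7/3, 7

-7, -7/3, -1, -1/3, 1/3, 1, 7/3, 7


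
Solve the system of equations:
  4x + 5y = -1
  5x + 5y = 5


Using Cramer's rule:
Determinant D = (4)(5) - (5)(5) = 20 - 25 = -5
Dx = (-1)(5) - (5)(5) = -5 - 25 = -30
Dy = (4)(5) - (5)(-1) = 20 + 5 = 25
x = Dx/D = -30/-5 = 6
y = Dy/D = 25/-5 = -5

x = 6, y = -5


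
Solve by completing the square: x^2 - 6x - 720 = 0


Start: x^2 - 6x - 720 = 0
Move constant: x^2 - 6x = 720
Half of -6 is -3, squared is 9
Add 9 to both sides: x^2 - 6x + 9 = 729
(x - 3)^2 = 729
x - 3 = ±27
x = 3 + 27 = 30 or x = 3 - 27 = -24

x = -24, x = 30


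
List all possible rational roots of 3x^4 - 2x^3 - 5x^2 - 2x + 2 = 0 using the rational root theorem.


Rational root theorem: possible roots are ±p/q where:
  p divides the constant term (2): p ∈ {1, 2}
  q divides the leading coefficient (3): q ∈ {1, 3}

All possible rational roots: -2, -1, -2/3, -1/3, 1/3, 2/3, 1, 2

-2, -1, -2/3, -1/3, 1/3, 2/3, 1, 2


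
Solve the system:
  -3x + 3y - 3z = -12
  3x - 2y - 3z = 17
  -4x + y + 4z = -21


Using Cramer's rule. Expand each determinant along the first row.
D  = (-3)*[(-2)*4 - (-3)*1] - 3*[3*4 - (-3)*(-4)] + (-3)*[3*1 - (-2)*(-4)]
  = (-3)*(-5) - 3*(0) + (-3)*(-5) = 30
Dx = (-12)*[(-2)*4 - (-3)*1] - 3*[17*4 - (-3)*(-21)] + (-3)*[17*1 - (-2)*(-21)]
  = (-12)*(-5) - 3*(5) + (-3)*(-25) = 120
Dy = (-3)*[17*4 - (-3)*(-21)] - (-12)*[3*4 - (-3)*(-4)] + (-3)*[3*(-21) - 17*(-4)]
  = (-3)*(5) - (-12)*(0) + (-3)*(5) = -30
Dz = (-3)*[(-2)*(-21) - 17*1] - 3*[3*(-21) - 17*(-4)] + (-12)*[3*1 - (-2)*(-4)]
  = (-3)*(25) - 3*(5) + (-12)*(-5) = -30
x = Dx/D = 120/30 = 4, y = Dy/D = -30/30 = -1, z = Dz/D = -30/30 = -1
Check eq1: (-3)(4) + (3)(-1) + (-3)(-1) = -12 = -12 ✓
Check eq2: (3)(4) + (-2)(-1) + (-3)(-1) = 17 = 17 ✓
Check eq3: (-4)(4) + (1)(-1) + (4)(-1) = -21 = -21 ✓

x = 4, y = -1, z = -1


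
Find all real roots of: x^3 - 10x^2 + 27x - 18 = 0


Let p(x) = x^3 - 10x^2 + 27x - 18. By the rational root theorem (leading coefficient 1), any rational root is an integer divisor of 18: try ±1, ±2, ... in turn.
Test x = 1: value = 0 ✓, so (x - 1) is a factor.
Synthetic division by (x - 1): bring down 1; 1(1) - 10 = -9; (-9)(1) + 27 = 18; 18(1) - 18 = 0 → quotient x^2 - 9x + 18, remainder 0.
Solve the quadratic x^2 - 9x + 18 = 0: discriminant = (-9)^2 - 4(1)(18) = 81 - 72 = 9.
sqrt(9) = 3, so x = (9 ± 3)/2: x = 6 or x = 3.

x = 1, x = 3, x = 6


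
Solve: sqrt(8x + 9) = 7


Square both sides: 8x + 9 = 7^2 = 49
8x = 49 - 9 = 40
x = 5
Check: sqrt(8*5 + 9) = sqrt(49) = 7 ✓

x = 5


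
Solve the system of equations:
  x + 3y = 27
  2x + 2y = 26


Using Cramer's rule:
Determinant D = (1)(2) - (2)(3) = 2 - 6 = -4
Dx = (27)(2) - (26)(3) = 54 - 78 = -24
Dy = (1)(26) - (2)(27) = 26 - 54 = -28
x = Dx/D = -24/-4 = 6
y = Dy/D = -28/-4 = 7

x = 6, y = 7


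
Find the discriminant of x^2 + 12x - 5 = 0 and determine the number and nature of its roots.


For ax^2 + bx + c = 0, discriminant D = b^2 - 4ac
Here a = 1, b = 12, c = -5
D = (12)^2 - 4(1)(-5) = 144 + 20 = 164

D = 164 > 0 but not a perfect square
The equation has 2 distinct real irrational roots.

Discriminant = 164, 2 distinct real irrational roots


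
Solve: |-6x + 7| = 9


An absolute value equation |expr| = 9 gives two cases:
Case 1: -6x + 7 = 9
  -6x = 2, so x = -1/3
Case 2: -6x + 7 = -9
  -6x = -16, so x = 8/3

x = -1/3, x = 8/3


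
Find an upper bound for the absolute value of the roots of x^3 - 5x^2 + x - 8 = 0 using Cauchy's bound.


Cauchy's bound: all roots r satisfy |r| <= 1 + max(|a_i/a_n|) for i = 0,...,n-1
where a_n is the leading coefficient.

Coefficients: [1, -5, 1, -8]
Leading coefficient a_n = 1
Ratios |a_i/a_n|: 5, 1, 8
Maximum ratio: 8
Cauchy's bound: |r| <= 1 + 8 = 9

Upper bound = 9


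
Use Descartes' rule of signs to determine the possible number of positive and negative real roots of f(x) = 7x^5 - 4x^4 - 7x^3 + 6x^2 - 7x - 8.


Descartes' rule of signs:

For positive roots, count sign changes in f(x) = 7x^5 - 4x^4 - 7x^3 + 6x^2 - 7x - 8:
Signs of coefficients: +, -, -, +, -, -
Number of sign changes: 3
Possible positive real roots: 3, 1

For negative roots, examine f(-x) = -7x^5 - 4x^4 + 7x^3 + 6x^2 + 7x - 8:
Signs of coefficients: -, -, +, +, +, -
Number of sign changes: 2
Possible negative real roots: 2, 0

Positive roots: 3 or 1; Negative roots: 2 or 0


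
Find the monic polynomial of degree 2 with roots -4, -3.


A monic polynomial with roots -4, -3 is:
p(x) = (x + 4)(x + 3)
After multiplying by (x + 4): x + 4
After multiplying by (x + 3): x^2 + 7x + 12

x^2 + 7x + 12


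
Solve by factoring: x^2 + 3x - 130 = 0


We need two numbers that multiply to -130 and add to 3.
Those numbers are 13 and -10 (since 13 * (-10) = -130 and 13 + (-10) = 3).
So x^2 + 3x - 130 = (x + 13)(x - 10) = 0
Setting each factor to zero: x = -13 or x = 10

x = -13, x = 10


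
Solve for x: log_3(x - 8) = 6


Convert to exponential form: x - 8 = 3^6 = 729
x = 729 + 8 = 737
Check: log_3(737 - 8) = log_3(729) = log_3(729) = 6 ✓

x = 737


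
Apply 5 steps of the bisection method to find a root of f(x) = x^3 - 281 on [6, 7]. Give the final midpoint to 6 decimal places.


f(x) = x^3 - 281
f(6) = -65 < 0
f(7) = 62 > 0

Step 1: midpoint = (6.000000 + 7.000000)/2 = 6.500000
  f(6.500000) = -6.375000
  f(mid) < 0, so root is in [6.500000, 7.000000]

Step 2: midpoint = (6.500000 + 7.000000)/2 = 6.750000
  f(6.750000) = 26.546875
  f(mid) > 0, so root is in [6.500000, 6.750000]

Step 3: midpoint = (6.500000 + 6.750000)/2 = 6.625000
  f(6.625000) = 9.775391
  f(mid) > 0, so root is in [6.500000, 6.625000]

Step 4: midpoint = (6.500000 + 6.625000)/2 = 6.562500
  f(6.562500) = 1.623291
  f(mid) > 0, so root is in [6.500000, 6.562500]

Step 5: midpoint = (6.500000 + 6.562500)/2 = 6.531250
  f(6.531250) = -2.394989
  f(mid) < 0, so root is in [6.531250, 6.562500]

midpoint = 6.531250


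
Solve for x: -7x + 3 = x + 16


Starting with: -7x + 3 = x + 16
Move all x terms to left: (-7 - 1)x = 16 - 3
Simplify: -8x = 13
Divide both sides by -8: x = -13/8

x = -13/8


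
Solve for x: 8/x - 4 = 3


Subtract -4 from both sides: 8/x = 7
Multiply both sides by x: 8 = 7 * x
Divide by 7: x = 8/7

x = 8/7


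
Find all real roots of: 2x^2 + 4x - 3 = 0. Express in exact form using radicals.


Using the quadratic formula: x = (-b ± sqrt(b^2 - 4ac)) / (2a)
Here a = 2, b = 4, c = -3
Discriminant = b^2 - 4ac = 4^2 - 4(2)(-3) = 16 + 24 = 40
Since discriminant = 40 > 0, there are two real roots.
x = (-4 ± 2*sqrt(10)) / 4
Simplifying: x = (-2 ± sqrt(10)) / 2
Numerically: x ≈ 0.5811 or x ≈ -2.5811

x = (-2 + sqrt(10)) / 2 or x = (-2 - sqrt(10)) / 2


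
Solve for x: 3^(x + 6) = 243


Express both sides with the same base.
243 = 3^5
Since the bases match, equate exponents: x + 6 = 5
So x = 5 - (6) = -1

x = -1


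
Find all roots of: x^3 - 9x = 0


The constant term is 0, so x = 0 is a root. Factor out x:
  x^2 - 9 = 0
Solve the quadratic x^2 - 9 = 0: discriminant = 0^2 - 4(1)(-9) = 0 + 36 = 36.
sqrt(36) = 6, so x = (0 ± 6)/2: x = 3 or x = -3.
Collecting all roots found:

x = -3, x = 0, x = 3


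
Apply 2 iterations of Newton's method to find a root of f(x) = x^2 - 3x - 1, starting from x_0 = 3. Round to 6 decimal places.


Newton's method: x_(n+1) = x_n - f(x_n)/f'(x_n)
f(x) = x^2 - 3x - 1
f'(x) = 2x - 3

Iteration 1:
  f(3.000000) = -1.000000
  f'(3.000000) = 3.000000
  x_1 = 3.000000 - (-1.000000)/(3.000000) = 3.333333

Iteration 2:
  f(3.333333) = 0.111111
  f'(3.333333) = 3.666667
  x_2 = 3.333333 - (0.111111)/(3.666667) = 3.303030

x_2 = 3.303030


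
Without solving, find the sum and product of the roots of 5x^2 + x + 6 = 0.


By Vieta's formulas for ax^2 + bx + c = 0:
  Sum of roots = -b/a
  Product of roots = c/a

Here a = 5, b = 1, c = 6
Sum = -(1)/5 = -1/5
Product = 6/5 = 6/5

Sum = -1/5, Product = 6/5


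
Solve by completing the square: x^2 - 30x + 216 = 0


Start: x^2 - 30x + 216 = 0
Move constant: x^2 - 30x = -216
Half of -30 is -15, squared is 225
Add 225 to both sides: x^2 - 30x + 225 = 9
(x - 15)^2 = 9
x - 15 = ±3
x = 15 + 3 = 18 or x = 15 - 3 = 12

x = 12, x = 18


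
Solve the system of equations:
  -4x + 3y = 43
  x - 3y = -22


Using Cramer's rule:
Determinant D = (-4)(-3) - (1)(3) = 12 - 3 = 9
Dx = (43)(-3) - (-22)(3) = -129 + 66 = -63
Dy = (-4)(-22) - (1)(43) = 88 - 43 = 45
x = Dx/D = -63/9 = -7
y = Dy/D = 45/9 = 5

x = -7, y = 5


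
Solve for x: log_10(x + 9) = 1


Convert to exponential form: x + 9 = 10^1 = 10
x = 10 - 9 = 1
Check: log_10(1 + 9) = log_10(10) = log_10(10) = 1 ✓

x = 1


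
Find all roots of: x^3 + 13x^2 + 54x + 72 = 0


Let p(x) = x^3 + 13x^2 + 54x + 72. By the rational root theorem (leading coefficient 1), any rational root is an integer divisor of 72: try ±1, ±2, ... in turn.
Test x = 1: value = 140 ≠ 0.
Test x = -1: value = 30 ≠ 0.
Test x = 2: value = 240 ≠ 0.
Test x = -2: value = 8 ≠ 0.
Test x = 3: value = 378 ≠ 0.
Test x = -3: value = 0 ✓, so (x + 3) is a factor.
Synthetic division by (x + 3): bring down 1; 1(-3) + 13 = 10; 10(-3) + 54 = 24; 24(-3) + 72 = 0 → quotient x^2 + 10x + 24, remainder 0.
Solve the quadratic x^2 + 10x + 24 = 0: discriminant = 10^2 - 4(1)(24) = 100 - 96 = 4.
sqrt(4) = 2, so x = (-10 ± 2)/2: x = -4 or x = -6.
Collecting all roots found:

x = -6, x = -4, x = -3


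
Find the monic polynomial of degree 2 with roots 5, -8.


A monic polynomial with roots 5, -8 is:
p(x) = (x - 5)(x + 8)
After multiplying by (x - 5): x - 5
After multiplying by (x + 8): x^2 + 3x - 40

x^2 + 3x - 40


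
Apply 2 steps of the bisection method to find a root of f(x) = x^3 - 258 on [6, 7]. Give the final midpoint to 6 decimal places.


f(x) = x^3 - 258
f(6) = -42 < 0
f(7) = 85 > 0

Step 1: midpoint = (6.000000 + 7.000000)/2 = 6.500000
  f(6.500000) = 16.625000
  f(mid) > 0, so root is in [6.000000, 6.500000]

Step 2: midpoint = (6.000000 + 6.500000)/2 = 6.250000
  f(6.250000) = -13.859375
  f(mid) < 0, so root is in [6.250000, 6.500000]

midpoint = 6.250000


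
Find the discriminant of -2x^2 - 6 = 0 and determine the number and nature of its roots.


For ax^2 + bx + c = 0, discriminant D = b^2 - 4ac
Here a = -2, b = 0, c = -6
D = (0)^2 - 4(-2)(-6) = 0 - 48 = -48

D = -48 < 0
The equation has no real roots (2 complex conjugate roots).

Discriminant = -48, no real roots (2 complex conjugate roots)


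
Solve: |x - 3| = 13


An absolute value equation |expr| = 13 gives two cases:
Case 1: x - 3 = 13
  x = 16, so x = 16
Case 2: x - 3 = -13
  x = -10, so x = -10

x = -10, x = 16


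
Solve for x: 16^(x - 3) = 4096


Express both sides with the same base.
4096 = 16^3
Since the bases match, equate exponents: x - 3 = 3
So x = 3 - (-3) = 6

x = 6


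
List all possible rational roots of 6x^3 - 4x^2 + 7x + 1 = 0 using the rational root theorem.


Rational root theorem: possible roots are ±p/q where:
  p divides the constant term (1): p ∈ {1}
  q divides the leading coefficient (6): q ∈ {1, 2, 3, 6}

All possible rational roots: -1, -1/2, -1/3, -1/6, 1/6, 1/3, 1/2, 1

-1, -1/2, -1/3, -1/6, 1/6, 1/3, 1/2, 1


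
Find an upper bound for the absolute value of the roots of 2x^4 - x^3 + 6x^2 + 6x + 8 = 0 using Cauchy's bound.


Cauchy's bound: all roots r satisfy |r| <= 1 + max(|a_i/a_n|) for i = 0,...,n-1
where a_n is the leading coefficient.

Coefficients: [2, -1, 6, 6, 8]
Leading coefficient a_n = 2
Ratios |a_i/a_n|: 1/2, 3, 3, 4
Maximum ratio: 4
Cauchy's bound: |r| <= 1 + 4 = 5

Upper bound = 5


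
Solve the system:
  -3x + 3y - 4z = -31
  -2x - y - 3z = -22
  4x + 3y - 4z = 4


Using Cramer's rule. Expand each determinant along the first row.
D  = (-3)*[(-1)*(-4) - (-3)*3] - 3*[(-2)*(-4) - (-3)*4] + (-4)*[(-2)*3 - (-1)*4]
  = (-3)*(13) - 3*(20) + (-4)*(-2) = -91
Dx = (-31)*[(-1)*(-4) - (-3)*3] - 3*[(-22)*(-4) - (-3)*4] + (-4)*[(-22)*3 - (-1)*4]
  = (-31)*(13) - 3*(100) + (-4)*(-62) = -455
Dy = (-3)*[(-22)*(-4) - (-3)*4] - (-31)*[(-2)*(-4) - (-3)*4] + (-4)*[(-2)*4 - (-22)*4]
  = (-3)*(100) - (-31)*(20) + (-4)*(80) = 0
Dz = (-3)*[(-1)*4 - (-22)*3] - 3*[(-2)*4 - (-22)*4] + (-31)*[(-2)*3 - (-1)*4]
  = (-3)*(62) - 3*(80) + (-31)*(-2) = -364
x = Dx/D = -455/-91 = 5, y = Dy/D = 0/-91 = 0, z = Dz/D = -364/-91 = 4
Check eq1: (-3)(5) + (3)(0) + (-4)(4) = -31 = -31 ✓
Check eq2: (-2)(5) + (-1)(0) + (-3)(4) = -22 = -22 ✓
Check eq3: (4)(5) + (3)(0) + (-4)(4) = 4 = 4 ✓

x = 5, y = 0, z = 4


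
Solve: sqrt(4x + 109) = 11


Square both sides: 4x + 109 = 11^2 = 121
4x = 121 - 109 = 12
x = 3
Check: sqrt(4*3 + 109) = sqrt(121) = 11 ✓

x = 3


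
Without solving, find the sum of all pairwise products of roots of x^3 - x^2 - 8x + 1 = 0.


By Vieta's formulas for x^3 + bx^2 + cx + d = 0:
  r1 + r2 + r3 = -b/a = 1
  r1*r2 + r1*r3 + r2*r3 = c/a = -8
  r1*r2*r3 = -d/a = -1


Sum of pairwise products = -8


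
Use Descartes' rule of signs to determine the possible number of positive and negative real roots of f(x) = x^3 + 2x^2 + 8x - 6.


Descartes' rule of signs:

For positive roots, count sign changes in f(x) = x^3 + 2x^2 + 8x - 6:
Signs of coefficients: +, +, +, -
Number of sign changes: 1
Possible positive real roots: 1

For negative roots, examine f(-x) = -x^3 + 2x^2 - 8x - 6:
Signs of coefficients: -, +, -, -
Number of sign changes: 2
Possible negative real roots: 2, 0

Positive roots: 1; Negative roots: 2 or 0


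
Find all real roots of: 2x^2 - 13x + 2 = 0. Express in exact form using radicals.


Using the quadratic formula: x = (-b ± sqrt(b^2 - 4ac)) / (2a)
Here a = 2, b = -13, c = 2
Discriminant = b^2 - 4ac = (-13)^2 - 4(2)(2) = 169 - 16 = 153
Since discriminant = 153 > 0, there are two real roots.
x = (13 ± 3*sqrt(17)) / 4
Numerically: x ≈ 6.3423 or x ≈ 0.1577

x = (13 + 3*sqrt(17)) / 4 or x = (13 - 3*sqrt(17)) / 4


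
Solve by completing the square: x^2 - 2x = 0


Start: x^2 - 2x + 0 = 0
Move constant: x^2 - 2x = 0
Half of -2 is -1, squared is 1
Add 1 to both sides: x^2 - 2x + 1 = 1
(x - 1)^2 = 1
x - 1 = ±1
x = 1 + 1 = 2 or x = 1 - 1 = 0

x = 0, x = 2


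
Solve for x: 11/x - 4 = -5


Subtract -4 from both sides: 11/x = -1
Multiply both sides by x: 11 = -1 * x
Divide by -1: x = -11

x = -11


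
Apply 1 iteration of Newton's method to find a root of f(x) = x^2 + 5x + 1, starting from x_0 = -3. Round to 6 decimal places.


Newton's method: x_(n+1) = x_n - f(x_n)/f'(x_n)
f(x) = x^2 + 5x + 1
f'(x) = 2x + 5

Iteration 1:
  f(-3.000000) = -5.000000
  f'(-3.000000) = -1.000000
  x_1 = -3.000000 - (-5.000000)/(-1.000000) = -8.000000

x_1 = -8.000000


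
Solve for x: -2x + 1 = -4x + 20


Starting with: -2x + 1 = -4x + 20
Move all x terms to left: (-2 + 4)x = 20 - 1
Simplify: 2x = 19
Divide both sides by 2: x = 19/2

x = 19/2


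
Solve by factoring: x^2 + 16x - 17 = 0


We need two numbers that multiply to -17 and add to 16.
Those numbers are -1 and 17 (since (-1) * 17 = -17 and (-1) + 17 = 16).
So x^2 + 16x - 17 = (x - 1)(x + 17) = 0
Setting each factor to zero: x = 1 or x = -17

x = -17, x = 1


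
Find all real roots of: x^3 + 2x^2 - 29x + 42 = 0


Let p(x) = x^3 + 2x^2 - 29x + 42. By the rational root theorem (leading coefficient 1), any rational root is an integer divisor of 42: try ±1, ±2, ... in turn.
Test x = 1: value = 16 ≠ 0.
Test x = -1: value = 72 ≠ 0.
Test x = 2: value = 0 ✓, so (x - 2) is a factor.
Synthetic division by (x - 2): bring down 1; 1(2) + 2 = 4; 4(2) - 29 = -21; (-21)(2) + 42 = 0 → quotient x^2 + 4x - 21, remainder 0.
Solve the quadratic x^2 + 4x - 21 = 0: discriminant = 4^2 - 4(1)(-21) = 16 + 84 = 100.
sqrt(100) = 10, so x = (-4 ± 10)/2: x = 3 or x = -7.

x = -7, x = 2, x = 3


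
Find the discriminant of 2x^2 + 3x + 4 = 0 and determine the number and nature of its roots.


For ax^2 + bx + c = 0, discriminant D = b^2 - 4ac
Here a = 2, b = 3, c = 4
D = (3)^2 - 4(2)(4) = 9 - 32 = -23

D = -23 < 0
The equation has no real roots (2 complex conjugate roots).

Discriminant = -23, no real roots (2 complex conjugate roots)


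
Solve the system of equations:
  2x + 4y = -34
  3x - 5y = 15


Using Cramer's rule:
Determinant D = (2)(-5) - (3)(4) = -10 - 12 = -22
Dx = (-34)(-5) - (15)(4) = 170 - 60 = 110
Dy = (2)(15) - (3)(-34) = 30 + 102 = 132
x = Dx/D = 110/-22 = -5
y = Dy/D = 132/-22 = -6

x = -5, y = -6


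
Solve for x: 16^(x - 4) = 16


Express both sides with the same base.
16 = 16^1
Since the bases match, equate exponents: x - 4 = 1
So x = 1 - (-4) = 5

x = 5


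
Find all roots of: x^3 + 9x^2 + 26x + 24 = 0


Let p(x) = x^3 + 9x^2 + 26x + 24. By the rational root theorem (leading coefficient 1), any rational root is an integer divisor of 24: try ±1, ±2, ... in turn.
Test x = 1: value = 60 ≠ 0.
Test x = -1: value = 6 ≠ 0.
Test x = 2: value = 120 ≠ 0.
Test x = -2: value = 0 ✓, so (x + 2) is a factor.
Synthetic division by (x + 2): bring down 1; 1(-2) + 9 = 7; 7(-2) + 26 = 12; 12(-2) + 24 = 0 → quotient x^2 + 7x + 12, remainder 0.
Solve the quadratic x^2 + 7x + 12 = 0: discriminant = 7^2 - 4(1)(12) = 49 - 48 = 1.
sqrt(1) = 1, so x = (-7 ± 1)/2: x = -3 or x = -4.
Collecting all roots found:

x = -4, x = -3, x = -2


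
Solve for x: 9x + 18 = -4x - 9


Starting with: 9x + 18 = -4x - 9
Move all x terms to left: (9 + 4)x = -9 - 18
Simplify: 13x = -27
Divide both sides by 13: x = -27/13

x = -27/13


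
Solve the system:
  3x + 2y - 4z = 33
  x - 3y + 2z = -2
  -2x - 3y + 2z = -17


Using Cramer's rule. Expand each determinant along the first row.
D  = 3*[(-3)*2 - 2*(-3)] - 2*[1*2 - 2*(-2)] + (-4)*[1*(-3) - (-3)*(-2)]
  = 3*(0) - 2*(6) + (-4)*(-9) = 24
Dx = 33*[(-3)*2 - 2*(-3)] - 2*[(-2)*2 - 2*(-17)] + (-4)*[(-2)*(-3) - (-3)*(-17)]
  = 33*(0) - 2*(30) + (-4)*(-45) = 120
Dy = 3*[(-2)*2 - 2*(-17)] - 33*[1*2 - 2*(-2)] + (-4)*[1*(-17) - (-2)*(-2)]
  = 3*(30) - 33*(6) + (-4)*(-21) = -24
Dz = 3*[(-3)*(-17) - (-2)*(-3)] - 2*[1*(-17) - (-2)*(-2)] + 33*[1*(-3) - (-3)*(-2)]
  = 3*(45) - 2*(-21) + 33*(-9) = -120
x = Dx/D = 120/24 = 5, y = Dy/D = -24/24 = -1, z = Dz/D = -120/24 = -5
Check eq1: (3)(5) + (2)(-1) + (-4)(-5) = 33 = 33 ✓
Check eq2: (1)(5) + (-3)(-1) + (2)(-5) = -2 = -2 ✓
Check eq3: (-2)(5) + (-3)(-1) + (2)(-5) = -17 = -17 ✓

x = 5, y = -1, z = -5


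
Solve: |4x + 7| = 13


An absolute value equation |expr| = 13 gives two cases:
Case 1: 4x + 7 = 13
  4x = 6, so x = 3/2
Case 2: 4x + 7 = -13
  4x = -20, so x = -5

x = -5, x = 3/2


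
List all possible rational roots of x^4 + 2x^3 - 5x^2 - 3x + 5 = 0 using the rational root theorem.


Rational root theorem: possible roots are ±p/q where:
  p divides the constant term (5): p ∈ {1, 5}
  q divides the leading coefficient (1): q ∈ {1}

All possible rational roots: -5, -1, 1, 5

-5, -1, 1, 5


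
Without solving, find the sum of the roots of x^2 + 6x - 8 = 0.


By Vieta's formulas for ax^2 + bx + c = 0:
  Sum of roots = -b/a
  Product of roots = c/a

Here a = 1, b = 6, c = -8
Sum = -(6)/1 = -6
Product = -8/1 = -8

Sum = -6


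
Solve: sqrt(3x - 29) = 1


Square both sides: 3x - 29 = 1^2 = 1
3x = 1 + 29 = 30
x = 10
Check: sqrt(3*10 - 29) = sqrt(1) = 1 ✓

x = 10


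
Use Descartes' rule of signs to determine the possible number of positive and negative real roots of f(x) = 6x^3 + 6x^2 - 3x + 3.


Descartes' rule of signs:

For positive roots, count sign changes in f(x) = 6x^3 + 6x^2 - 3x + 3:
Signs of coefficients: +, +, -, +
Number of sign changes: 2
Possible positive real roots: 2, 0

For negative roots, examine f(-x) = -6x^3 + 6x^2 + 3x + 3:
Signs of coefficients: -, +, +, +
Number of sign changes: 1
Possible negative real roots: 1

Positive roots: 2 or 0; Negative roots: 1


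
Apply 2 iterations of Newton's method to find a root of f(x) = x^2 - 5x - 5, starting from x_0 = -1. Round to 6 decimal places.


Newton's method: x_(n+1) = x_n - f(x_n)/f'(x_n)
f(x) = x^2 - 5x - 5
f'(x) = 2x - 5

Iteration 1:
  f(-1.000000) = 1.000000
  f'(-1.000000) = -7.000000
  x_1 = -1.000000 - (1.000000)/(-7.000000) = -0.857143

Iteration 2:
  f(-0.857143) = 0.020408
  f'(-0.857143) = -6.714286
  x_2 = -0.857143 - (0.020408)/(-6.714286) = -0.854103

x_2 = -0.854103


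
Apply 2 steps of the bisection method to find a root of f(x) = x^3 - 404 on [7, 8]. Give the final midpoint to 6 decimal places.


f(x) = x^3 - 404
f(7) = -61 < 0
f(8) = 108 > 0

Step 1: midpoint = (7.000000 + 8.000000)/2 = 7.500000
  f(7.500000) = 17.875000
  f(mid) > 0, so root is in [7.000000, 7.500000]

Step 2: midpoint = (7.000000 + 7.500000)/2 = 7.250000
  f(7.250000) = -22.921875
  f(mid) < 0, so root is in [7.250000, 7.500000]

midpoint = 7.250000


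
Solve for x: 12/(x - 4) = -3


Multiply both sides by (x - 4): 12 = -3(x - 4)
Distribute: 12 = -3x + 12
-3x = 12 - 12 = 0
x = 0

x = 0


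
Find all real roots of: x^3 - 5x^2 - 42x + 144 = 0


Let p(x) = x^3 - 5x^2 - 42x + 144. By the rational root theorem (leading coefficient 1), any rational root is an integer divisor of 144: try ±1, ±2, ... in turn.
Test x = 1: value = 98 ≠ 0.
Test x = -1: value = 180 ≠ 0.
Test x = 2: value = 48 ≠ 0.
Test x = -2: value = 200 ≠ 0.
Test x = 3: value = 0 ✓, so (x - 3) is a factor.
Synthetic division by (x - 3): bring down 1; 1(3) - 5 = -2; (-2)(3) - 42 = -48; (-48)(3) + 144 = 0 → quotient x^2 - 2x - 48, remainder 0.
Solve the quadratic x^2 - 2x - 48 = 0: discriminant = (-2)^2 - 4(1)(-48) = 4 + 192 = 196.
sqrt(196) = 14, so x = (2 ± 14)/2: x = 8 or x = -6.

x = -6, x = 3, x = 8


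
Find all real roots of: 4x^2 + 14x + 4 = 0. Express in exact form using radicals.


Using the quadratic formula: x = (-b ± sqrt(b^2 - 4ac)) / (2a)
Here a = 4, b = 14, c = 4
Discriminant = b^2 - 4ac = 14^2 - 4(4)(4) = 196 - 64 = 132
Since discriminant = 132 > 0, there are two real roots.
x = (-14 ± 2*sqrt(33)) / 8
Simplifying: x = (-7 ± sqrt(33)) / 4
Numerically: x ≈ -0.3139 or x ≈ -3.1861

x = (-7 + sqrt(33)) / 4 or x = (-7 - sqrt(33)) / 4


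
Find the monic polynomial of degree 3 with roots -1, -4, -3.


A monic polynomial with roots -1, -4, -3 is:
p(x) = (x + 1)(x + 4)(x + 3)
After multiplying by (x + 1): x + 1
After multiplying by (x + 4): x^2 + 5x + 4
After multiplying by (x + 3): x^3 + 8x^2 + 19x + 12

x^3 + 8x^2 + 19x + 12


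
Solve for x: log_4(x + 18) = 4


Convert to exponential form: x + 18 = 4^4 = 256
x = 256 - 18 = 238
Check: log_4(238 + 18) = log_4(256) = log_4(256) = 4 ✓

x = 238


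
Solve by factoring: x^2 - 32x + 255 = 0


We need two numbers that multiply to 255 and add to -32.
Those numbers are -17 and -15 (since (-17) * (-15) = 255 and (-17) + (-15) = -32).
So x^2 - 32x + 255 = (x - 17)(x - 15) = 0
Setting each factor to zero: x = 17 or x = 15

x = 15, x = 17


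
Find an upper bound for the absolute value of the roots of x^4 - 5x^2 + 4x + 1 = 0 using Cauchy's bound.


Cauchy's bound: all roots r satisfy |r| <= 1 + max(|a_i/a_n|) for i = 0,...,n-1
where a_n is the leading coefficient.

Coefficients: [1, 0, -5, 4, 1]
Leading coefficient a_n = 1
Ratios |a_i/a_n|: 0, 5, 4, 1
Maximum ratio: 5
Cauchy's bound: |r| <= 1 + 5 = 6

Upper bound = 6


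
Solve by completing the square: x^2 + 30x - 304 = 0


Start: x^2 + 30x - 304 = 0
Move constant: x^2 + 30x = 304
Half of 30 is 15, squared is 225
Add 225 to both sides: x^2 + 30x + 225 = 529
(x + 15)^2 = 529
x + 15 = ±23
x = -15 + 23 = 8 or x = -15 - 23 = -38

x = -38, x = 8


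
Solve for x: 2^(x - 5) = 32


Express both sides with the same base.
32 = 2^5
Since the bases match, equate exponents: x - 5 = 5
So x = 5 - (-5) = 10

x = 10


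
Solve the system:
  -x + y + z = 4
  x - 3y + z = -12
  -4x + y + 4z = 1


Using Cramer's rule. Expand each determinant along the first row.
D  = (-1)*[(-3)*4 - 1*1] - 1*[1*4 - 1*(-4)] + 1*[1*1 - (-3)*(-4)]
  = (-1)*(-13) - 1*(8) + 1*(-11) = -6
Dx = 4*[(-3)*4 - 1*1] - 1*[(-12)*4 - 1*1] + 1*[(-12)*1 - (-3)*1]
  = 4*(-13) - 1*(-49) + 1*(-9) = -12
Dy = (-1)*[(-12)*4 - 1*1] - 4*[1*4 - 1*(-4)] + 1*[1*1 - (-12)*(-4)]
  = (-1)*(-49) - 4*(8) + 1*(-47) = -30
Dz = (-1)*[(-3)*1 - (-12)*1] - 1*[1*1 - (-12)*(-4)] + 4*[1*1 - (-3)*(-4)]
  = (-1)*(9) - 1*(-47) + 4*(-11) = -6
x = Dx/D = -12/-6 = 2, y = Dy/D = -30/-6 = 5, z = Dz/D = -6/-6 = 1
Check eq1: (-1)(2) + (1)(5) + (1)(1) = 4 = 4 ✓
Check eq2: (1)(2) + (-3)(5) + (1)(1) = -12 = -12 ✓
Check eq3: (-4)(2) + (1)(5) + (4)(1) = 1 = 1 ✓

x = 2, y = 5, z = 1


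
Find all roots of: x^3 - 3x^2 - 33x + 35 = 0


Let p(x) = x^3 - 3x^2 - 33x + 35. By the rational root theorem (leading coefficient 1), any rational root is an integer divisor of 35: try ±1, ±2, ... in turn.
Test x = 1: value = 0 ✓, so (x - 1) is a factor.
Synthetic division by (x - 1): bring down 1; 1(1) - 3 = -2; (-2)(1) - 33 = -35; (-35)(1) + 35 = 0 → quotient x^2 - 2x - 35, remainder 0.
Solve the quadratic x^2 - 2x - 35 = 0: discriminant = (-2)^2 - 4(1)(-35) = 4 + 140 = 144.
sqrt(144) = 12, so x = (2 ± 12)/2: x = 7 or x = -5.
Collecting all roots found:

x = -5, x = 1, x = 7


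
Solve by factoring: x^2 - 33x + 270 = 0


We need two numbers that multiply to 270 and add to -33.
Those numbers are -18 and -15 (since (-18) * (-15) = 270 and (-18) + (-15) = -33).
So x^2 - 33x + 270 = (x - 18)(x - 15) = 0
Setting each factor to zero: x = 18 or x = 15

x = 15, x = 18


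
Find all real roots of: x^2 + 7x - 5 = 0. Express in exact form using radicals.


Using the quadratic formula: x = (-b ± sqrt(b^2 - 4ac)) / (2a)
Here a = 1, b = 7, c = -5
Discriminant = b^2 - 4ac = 7^2 - 4(1)(-5) = 49 + 20 = 69
Since discriminant = 69 > 0, there are two real roots.
x = (-7 ± sqrt(69)) / 2
Numerically: x ≈ 0.6533 or x ≈ -7.6533

x = (-7 + sqrt(69)) / 2 or x = (-7 - sqrt(69)) / 2


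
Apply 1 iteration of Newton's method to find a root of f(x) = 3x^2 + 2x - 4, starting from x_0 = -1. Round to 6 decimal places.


Newton's method: x_(n+1) = x_n - f(x_n)/f'(x_n)
f(x) = 3x^2 + 2x - 4
f'(x) = 6x + 2

Iteration 1:
  f(-1.000000) = -3.000000
  f'(-1.000000) = -4.000000
  x_1 = -1.000000 - (-3.000000)/(-4.000000) = -1.750000

x_1 = -1.750000


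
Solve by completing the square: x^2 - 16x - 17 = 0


Start: x^2 - 16x - 17 = 0
Move constant: x^2 - 16x = 17
Half of -16 is -8, squared is 64
Add 64 to both sides: x^2 - 16x + 64 = 81
(x - 8)^2 = 81
x - 8 = ±9
x = 8 + 9 = 17 or x = 8 - 9 = -1

x = -1, x = 17


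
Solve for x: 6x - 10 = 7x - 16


Starting with: 6x - 10 = 7x - 16
Move all x terms to left: (6 - 7)x = -16 + 10
Simplify: -x = -6
Divide both sides by -1: x = 6

x = 6


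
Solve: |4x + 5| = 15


An absolute value equation |expr| = 15 gives two cases:
Case 1: 4x + 5 = 15
  4x = 10, so x = 5/2
Case 2: 4x + 5 = -15
  4x = -20, so x = -5

x = -5, x = 5/2


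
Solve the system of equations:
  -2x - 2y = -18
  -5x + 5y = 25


Using Cramer's rule:
Determinant D = (-2)(5) - (-5)(-2) = -10 - 10 = -20
Dx = (-18)(5) - (25)(-2) = -90 + 50 = -40
Dy = (-2)(25) - (-5)(-18) = -50 - 90 = -140
x = Dx/D = -40/-20 = 2
y = Dy/D = -140/-20 = 7

x = 2, y = 7


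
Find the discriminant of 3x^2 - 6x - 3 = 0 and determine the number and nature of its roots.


For ax^2 + bx + c = 0, discriminant D = b^2 - 4ac
Here a = 3, b = -6, c = -3
D = (-6)^2 - 4(3)(-3) = 36 + 36 = 72

D = 72 > 0 but not a perfect square
The equation has 2 distinct real irrational roots.

Discriminant = 72, 2 distinct real irrational roots


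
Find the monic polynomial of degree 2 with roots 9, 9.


A monic polynomial with roots 9, 9 is:
p(x) = (x - 9)(x - 9)
After multiplying by (x - 9): x - 9
After multiplying by (x - 9): x^2 - 18x + 81

x^2 - 18x + 81


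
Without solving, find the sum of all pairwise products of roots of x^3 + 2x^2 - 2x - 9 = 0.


By Vieta's formulas for x^3 + bx^2 + cx + d = 0:
  r1 + r2 + r3 = -b/a = -2
  r1*r2 + r1*r3 + r2*r3 = c/a = -2
  r1*r2*r3 = -d/a = 9


Sum of pairwise products = -2


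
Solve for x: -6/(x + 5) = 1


Multiply both sides by (x + 5): -6 = 1(x + 5)
Distribute: -6 = x + 5
x = -6 - 5 = -11
x = -11

x = -11


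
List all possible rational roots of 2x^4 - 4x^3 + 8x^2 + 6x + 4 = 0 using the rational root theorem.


Rational root theorem: possible roots are ±p/q where:
  p divides the constant term (4): p ∈ {1, 2, 4}
  q divides the leading coefficient (2): q ∈ {1, 2}

All possible rational roots: -4, -2, -1, -1/2, 1/2, 1, 2, 4

-4, -2, -1, -1/2, 1/2, 1, 2, 4


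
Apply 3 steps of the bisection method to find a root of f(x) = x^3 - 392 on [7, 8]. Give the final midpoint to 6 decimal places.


f(x) = x^3 - 392
f(7) = -49 < 0
f(8) = 120 > 0

Step 1: midpoint = (7.000000 + 8.000000)/2 = 7.500000
  f(7.500000) = 29.875000
  f(mid) > 0, so root is in [7.000000, 7.500000]

Step 2: midpoint = (7.000000 + 7.500000)/2 = 7.250000
  f(7.250000) = -10.921875
  f(mid) < 0, so root is in [7.250000, 7.500000]

Step 3: midpoint = (7.250000 + 7.500000)/2 = 7.375000
  f(7.375000) = 9.130859
  f(mid) > 0, so root is in [7.250000, 7.375000]

midpoint = 7.375000


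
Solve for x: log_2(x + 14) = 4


Convert to exponential form: x + 14 = 2^4 = 16
x = 16 - 14 = 2
Check: log_2(2 + 14) = log_2(16) = log_2(16) = 4 ✓

x = 2


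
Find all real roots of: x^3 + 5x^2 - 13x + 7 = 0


Let p(x) = x^3 + 5x^2 - 13x + 7. By the rational root theorem (leading coefficient 1), any rational root is an integer divisor of 7: try ±1, ±2, ... in turn.
Test x = 1: value = 0 ✓, so (x - 1) is a factor.
Synthetic division by (x - 1): bring down 1; 1(1) + 5 = 6; 6(1) - 13 = -7; (-7)(1) + 7 = 0 → quotient x^2 + 6x - 7, remainder 0.
Solve the quadratic x^2 + 6x - 7 = 0: discriminant = 6^2 - 4(1)(-7) = 36 + 28 = 64.
sqrt(64) = 8, so x = (-6 ± 8)/2: x = 1 or x = -7.

x = -7, x = 1 (multiplicity 2)


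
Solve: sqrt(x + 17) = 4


Square both sides: x + 17 = 4^2 = 16
x = 16 - 17 = -1
x = -1
Check: sqrt(1*(-1) + 17) = sqrt(16) = 4 ✓

x = -1


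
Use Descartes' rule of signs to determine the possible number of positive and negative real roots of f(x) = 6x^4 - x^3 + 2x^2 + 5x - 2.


Descartes' rule of signs:

For positive roots, count sign changes in f(x) = 6x^4 - x^3 + 2x^2 + 5x - 2:
Signs of coefficients: +, -, +, +, -
Number of sign changes: 3
Possible positive real roots: 3, 1

For negative roots, examine f(-x) = 6x^4 + x^3 + 2x^2 - 5x - 2:
Signs of coefficients: +, +, +, -, -
Number of sign changes: 1
Possible negative real roots: 1

Positive roots: 3 or 1; Negative roots: 1


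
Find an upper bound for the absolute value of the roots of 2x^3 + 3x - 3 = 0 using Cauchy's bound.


Cauchy's bound: all roots r satisfy |r| <= 1 + max(|a_i/a_n|) for i = 0,...,n-1
where a_n is the leading coefficient.

Coefficients: [2, 0, 3, -3]
Leading coefficient a_n = 2
Ratios |a_i/a_n|: 0, 3/2, 3/2
Maximum ratio: 3/2
Cauchy's bound: |r| <= 1 + 3/2 = 5/2

Upper bound = 5/2


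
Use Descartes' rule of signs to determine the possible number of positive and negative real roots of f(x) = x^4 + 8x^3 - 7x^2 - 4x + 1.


Descartes' rule of signs:

For positive roots, count sign changes in f(x) = x^4 + 8x^3 - 7x^2 - 4x + 1:
Signs of coefficients: +, +, -, -, +
Number of sign changes: 2
Possible positive real roots: 2, 0

For negative roots, examine f(-x) = x^4 - 8x^3 - 7x^2 + 4x + 1:
Signs of coefficients: +, -, -, +, +
Number of sign changes: 2
Possible negative real roots: 2, 0

Positive roots: 2 or 0; Negative roots: 2 or 0


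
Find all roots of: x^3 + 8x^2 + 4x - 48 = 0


Let p(x) = x^3 + 8x^2 + 4x - 48. By the rational root theorem (leading coefficient 1), any rational root is an integer divisor of 48: try ±1, ±2, ... in turn.
Test x = 1: value = -35 ≠ 0.
Test x = -1: value = -45 ≠ 0.
Test x = 2: value = 0 ✓, so (x - 2) is a factor.
Synthetic division by (x - 2): bring down 1; 1(2) + 8 = 10; 10(2) + 4 = 24; 24(2) - 48 = 0 → quotient x^2 + 10x + 24, remainder 0.
Solve the quadratic x^2 + 10x + 24 = 0: discriminant = 10^2 - 4(1)(24) = 100 - 96 = 4.
sqrt(4) = 2, so x = (-10 ± 2)/2: x = -4 or x = -6.
Collecting all roots found:

x = -6, x = -4, x = 2


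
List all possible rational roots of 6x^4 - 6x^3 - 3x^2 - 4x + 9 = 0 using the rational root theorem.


Rational root theorem: possible roots are ±p/q where:
  p divides the constant term (9): p ∈ {1, 3, 9}
  q divides the leading coefficient (6): q ∈ {1, 2, 3, 6}

All possible rational roots: -9, -9/2, -3, -3/2, -1, -1/2, -1/3, -1/6, 1/6, 1/3, 1/2, 1, 3/2, 3, 9/2, 9

-9, -9/2, -3, -3/2, -1, -1/2, -1/3, -1/6, 1/6, 1/3, 1/2, 1, 3/2, 3, 9/2, 9


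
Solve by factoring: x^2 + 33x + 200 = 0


We need two numbers that multiply to 200 and add to 33.
Those numbers are 25 and 8 (since 25 * 8 = 200 and 25 + 8 = 33).
So x^2 + 33x + 200 = (x + 25)(x + 8) = 0
Setting each factor to zero: x = -25 or x = -8

x = -25, x = -8


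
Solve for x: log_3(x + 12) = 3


Convert to exponential form: x + 12 = 3^3 = 27
x = 27 - 12 = 15
Check: log_3(15 + 12) = log_3(27) = log_3(27) = 3 ✓

x = 15


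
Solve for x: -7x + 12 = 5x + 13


Starting with: -7x + 12 = 5x + 13
Move all x terms to left: (-7 - 5)x = 13 - 12
Simplify: -12x = 1
Divide both sides by -12: x = -1/12

x = -1/12


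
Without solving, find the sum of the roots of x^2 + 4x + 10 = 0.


By Vieta's formulas for ax^2 + bx + c = 0:
  Sum of roots = -b/a
  Product of roots = c/a

Here a = 1, b = 4, c = 10
Sum = -(4)/1 = -4
Product = 10/1 = 10

Sum = -4


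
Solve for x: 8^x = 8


Express both sides with the same base.
8 = 8^1
Since the bases match: x = 1

x = 1


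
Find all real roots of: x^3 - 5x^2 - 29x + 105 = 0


Let p(x) = x^3 - 5x^2 - 29x + 105. By the rational root theorem (leading coefficient 1), any rational root is an integer divisor of 105: try ±1, ±2, ... in turn.
Test x = 1: value = 72 ≠ 0.
Test x = -1: value = 128 ≠ 0.
Test x = 3: value = 0 ✓, so (x - 3) is a factor.
Synthetic division by (x - 3): bring down 1; 1(3) - 5 = -2; (-2)(3) - 29 = -35; (-35)(3) + 105 = 0 → quotient x^2 - 2x - 35, remainder 0.
Solve the quadratic x^2 - 2x - 35 = 0: discriminant = (-2)^2 - 4(1)(-35) = 4 + 140 = 144.
sqrt(144) = 12, so x = (2 ± 12)/2: x = 7 or x = -5.

x = -5, x = 3, x = 7


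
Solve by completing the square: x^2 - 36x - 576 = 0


Start: x^2 - 36x - 576 = 0
Move constant: x^2 - 36x = 576
Half of -36 is -18, squared is 324
Add 324 to both sides: x^2 - 36x + 324 = 900
(x - 18)^2 = 900
x - 18 = ±30
x = 18 + 30 = 48 or x = 18 - 30 = -12

x = -12, x = 48


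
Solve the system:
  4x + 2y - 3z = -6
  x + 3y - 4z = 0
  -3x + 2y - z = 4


Using Cramer's rule. Expand each determinant along the first row.
D  = 4*[3*(-1) - (-4)*2] - 2*[1*(-1) - (-4)*(-3)] + (-3)*[1*2 - 3*(-3)]
  = 4*(5) - 2*(-13) + (-3)*(11) = 13
Dx = (-6)*[3*(-1) - (-4)*2] - 2*[0*(-1) - (-4)*4] + (-3)*[0*2 - 3*4]
  = (-6)*(5) - 2*(16) + (-3)*(-12) = -26
Dy = 4*[0*(-1) - (-4)*4] - (-6)*[1*(-1) - (-4)*(-3)] + (-3)*[1*4 - 0*(-3)]
  = 4*(16) - (-6)*(-13) + (-3)*(4) = -26
Dz = 4*[3*4 - 0*2] - 2*[1*4 - 0*(-3)] + (-6)*[1*2 - 3*(-3)]
  = 4*(12) - 2*(4) + (-6)*(11) = -26
x = Dx/D = -26/13 = -2, y = Dy/D = -26/13 = -2, z = Dz/D = -26/13 = -2
Check eq1: (4)(-2) + (2)(-2) + (-3)(-2) = -6 = -6 ✓
Check eq2: (1)(-2) + (3)(-2) + (-4)(-2) = 0 = 0 ✓
Check eq3: (-3)(-2) + (2)(-2) + (-1)(-2) = 4 = 4 ✓

x = -2, y = -2, z = -2


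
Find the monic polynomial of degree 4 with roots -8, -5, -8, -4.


A monic polynomial with roots -8, -5, -8, -4 is:
p(x) = (x + 8)(x + 5)(x + 8)(x + 4)
After multiplying by (x + 8): x + 8
After multiplying by (x + 5): x^2 + 13x + 40
After multiplying by (x + 8): x^3 + 21x^2 + 144x + 320
After multiplying by (x + 4): x^4 + 25x^3 + 228x^2 + 896x + 1280

x^4 + 25x^3 + 228x^2 + 896x + 1280


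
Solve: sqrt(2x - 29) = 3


Square both sides: 2x - 29 = 3^2 = 9
2x = 9 + 29 = 38
x = 19
Check: sqrt(2*19 - 29) = sqrt(9) = 3 ✓

x = 19


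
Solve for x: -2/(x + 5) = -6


Multiply both sides by (x + 5): -2 = -6(x + 5)
Distribute: -2 = -6x - 30
-6x = -2 + 30 = 28
x = -14/3

x = -14/3


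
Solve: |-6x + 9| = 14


An absolute value equation |expr| = 14 gives two cases:
Case 1: -6x + 9 = 14
  -6x = 5, so x = -5/6
Case 2: -6x + 9 = -14
  -6x = -23, so x = 23/6

x = -5/6, x = 23/6


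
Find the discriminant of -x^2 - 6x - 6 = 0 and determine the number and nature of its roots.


For ax^2 + bx + c = 0, discriminant D = b^2 - 4ac
Here a = -1, b = -6, c = -6
D = (-6)^2 - 4(-1)(-6) = 36 - 24 = 12

D = 12 > 0 but not a perfect square
The equation has 2 distinct real irrational roots.

Discriminant = 12, 2 distinct real irrational roots


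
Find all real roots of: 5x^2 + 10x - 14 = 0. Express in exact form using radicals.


Using the quadratic formula: x = (-b ± sqrt(b^2 - 4ac)) / (2a)
Here a = 5, b = 10, c = -14
Discriminant = b^2 - 4ac = 10^2 - 4(5)(-14) = 100 + 280 = 380
Since discriminant = 380 > 0, there are two real roots.
x = (-10 ± 2*sqrt(95)) / 10
Simplifying: x = (-5 ± sqrt(95)) / 5
Numerically: x ≈ 0.9494 or x ≈ -2.9494

x = (-5 + sqrt(95)) / 5 or x = (-5 - sqrt(95)) / 5
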